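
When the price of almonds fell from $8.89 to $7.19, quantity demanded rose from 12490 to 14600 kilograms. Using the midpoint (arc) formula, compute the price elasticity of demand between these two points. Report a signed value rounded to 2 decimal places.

-0.74

%ΔQ = (14600 − 12490) / [(12490 + 14600)/2] = 2110/13545 = 0.155777…
%ΔP = (7.19 − 8.89) / [(8.89 + 7.19)/2] = -1.7/8.04 = -0.211442…
Arc Ed = %ΔQ / %ΔP = (2110/13545) / (-1.7/8.04) = -0.7367…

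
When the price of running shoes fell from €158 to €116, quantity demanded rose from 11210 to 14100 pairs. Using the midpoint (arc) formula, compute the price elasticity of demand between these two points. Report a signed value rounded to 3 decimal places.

%ΔQ = (14100 − 11210) / [(11210 + 14100)/2] = 2890/12655 = 0.228368…
%ΔP = (116 − 158) / [(158 + 116)/2] = -42/137 = -0.306569…
Arc Ed = %ΔQ / %ΔP = (2890/12655) / (-42/137) = -0.74491…

-0.745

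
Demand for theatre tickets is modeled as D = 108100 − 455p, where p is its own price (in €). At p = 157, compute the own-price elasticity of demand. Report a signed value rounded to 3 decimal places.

At the given values, D = 108100 − 455(157) = 36665.
∂D/∂p = −455.
E = (-455) × (157/36665) = -1.94831…

-1.948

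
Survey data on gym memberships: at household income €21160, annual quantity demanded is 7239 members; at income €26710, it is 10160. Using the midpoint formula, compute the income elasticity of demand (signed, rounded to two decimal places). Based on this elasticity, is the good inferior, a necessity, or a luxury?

%ΔQ = (10160 − 7239)/[( 7239 + 10160)/2] = 2921/8699.5 = 0.335766…
%ΔIncome = (26710 − 21160)/[( 21160 + 26710)/2] = 5550/23935 = 0.231878…
E_income = (2921/8699.5) / (5550/23935) = 1.4480…
E_income > 1 ⇒ normal good, luxury.

1.45; luxury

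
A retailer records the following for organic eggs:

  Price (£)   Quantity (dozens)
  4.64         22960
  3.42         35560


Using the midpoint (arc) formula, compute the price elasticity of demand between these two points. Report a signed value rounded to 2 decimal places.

-1.42

%ΔQ = (35560 − 22960) / [(22960 + 35560)/2] = 12600/29260 = 0.430622…
%ΔP = (3.42 − 4.64) / [(4.64 + 3.42)/2] = -1.22/4.03 = -0.302729…
Arc Ed = %ΔQ / %ΔP = (12600/29260) / (-1.22/4.03) = -1.4224…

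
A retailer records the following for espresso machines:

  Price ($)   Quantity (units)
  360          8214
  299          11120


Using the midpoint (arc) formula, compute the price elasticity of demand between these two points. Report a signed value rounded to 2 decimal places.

%ΔQ = (11120 − 8214) / [(8214 + 11120)/2] = 2906/9667 = 0.300610…
%ΔP = (299 − 360) / [(360 + 299)/2] = -61/329.5 = -0.185128…
Arc Ed = %ΔQ / %ΔP = (2906/9667) / (-61/329.5) = -1.6237…

-1.62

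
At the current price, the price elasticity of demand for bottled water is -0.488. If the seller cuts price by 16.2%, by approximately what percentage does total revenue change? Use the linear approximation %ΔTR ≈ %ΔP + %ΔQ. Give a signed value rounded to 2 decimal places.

-8.29%

%ΔQ ≈ Ed × %ΔP = (-0.488) × (-16.2%) = +7.9056%
%ΔTR ≈ %ΔP + %ΔQ = (-16.2%) + (+7.9056%) = -8.2944%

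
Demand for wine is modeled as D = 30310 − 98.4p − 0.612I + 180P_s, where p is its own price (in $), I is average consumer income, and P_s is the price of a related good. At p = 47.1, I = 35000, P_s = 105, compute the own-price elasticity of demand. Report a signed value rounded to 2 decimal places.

-0.20

At the given values, D = 30310 − 98.4(47.1) − 0.612(35000) + 180(105) = 23155.36.
∂D/∂p = −98.4.
E = (-98.4) × (47.1/23155.36) = -0.2001…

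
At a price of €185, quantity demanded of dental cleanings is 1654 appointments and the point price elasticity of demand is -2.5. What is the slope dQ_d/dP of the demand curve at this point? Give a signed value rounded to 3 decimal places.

Ed = (dQ_d/dP)·(P/Q_d) ⇒ dQ_d/dP = Ed·Q_d/P = (-2.5)·1654/185 = -22.35135…

-22.351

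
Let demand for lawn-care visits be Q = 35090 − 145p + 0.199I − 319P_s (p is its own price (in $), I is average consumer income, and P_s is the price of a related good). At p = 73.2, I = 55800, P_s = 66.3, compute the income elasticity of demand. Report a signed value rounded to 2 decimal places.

At the given values, Q = 35090 − 145(73.2) + 0.199(55800) − 319(66.3) = 14430.5.
∂Q/∂I = 0.199.
E = (0.199) × (55800/14430.5) = 0.7694…

0.77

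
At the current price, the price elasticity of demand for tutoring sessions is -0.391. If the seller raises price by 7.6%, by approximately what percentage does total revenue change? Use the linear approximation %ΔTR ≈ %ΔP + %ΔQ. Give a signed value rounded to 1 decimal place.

+4.6%

%ΔQ ≈ Ed × %ΔP = (-0.391) × (+7.6%) = -2.9716%
%ΔTR ≈ %ΔP + %ΔQ = (+7.6%) + (-2.9716%) = +4.6284%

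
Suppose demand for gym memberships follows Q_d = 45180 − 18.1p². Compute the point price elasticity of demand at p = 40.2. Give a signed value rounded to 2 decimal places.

dQ_d/dp = −2·18.1·p = -1455.24. At p = 40.2, Q_d = 15929.676.
Ed = (dQ_d/dp)·(p/Q_d) = (-1455.24) × (40.2/15929.676) = -3.6724…

-3.67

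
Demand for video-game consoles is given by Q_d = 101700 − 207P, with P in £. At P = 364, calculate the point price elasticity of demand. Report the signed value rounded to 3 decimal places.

-2.859

dQ_d/dP = −207. At P = 364, Q_d = 101700 − 207(364) = 26352.
Ed = (dQ_d/dP)·(P/Q_d) = −207 × (364/26352) = -2.85928…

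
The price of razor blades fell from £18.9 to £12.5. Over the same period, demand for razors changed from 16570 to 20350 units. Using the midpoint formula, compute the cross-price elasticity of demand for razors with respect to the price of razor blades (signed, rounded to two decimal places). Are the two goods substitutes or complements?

-0.50; complements

%ΔQ_{razors} = (20350 − 16570)/avg = 3780/18460 = 0.204767…
%ΔP_{razor blades} = (12.5 − 18.9)/avg = -6.4/15.7 = -0.407643…
E_cross = (3780/18460) / (-6.4/15.7) = -0.5023…
E_cross < 0 ⇒ the goods are complements.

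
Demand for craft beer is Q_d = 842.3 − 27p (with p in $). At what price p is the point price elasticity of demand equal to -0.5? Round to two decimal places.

Ed = −27p/(842.3 − 27p). Set this equal to -0.5:
27p = 0.5·(842.3 − 27p) ⇒ 27p(1 + 0.5) = 0.5·842.3
p = 0.5·842.3 / (27·1.5) = 10.3987…

10.40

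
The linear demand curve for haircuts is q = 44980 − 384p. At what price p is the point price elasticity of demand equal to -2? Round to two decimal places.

78.09

Ed = −384p/(44980 − 384p). Set this equal to -2:
384p = 2·(44980 − 384p) ⇒ 384p(1 + 2) = 2·44980
p = 2·44980 / (384·3) = 78.0902…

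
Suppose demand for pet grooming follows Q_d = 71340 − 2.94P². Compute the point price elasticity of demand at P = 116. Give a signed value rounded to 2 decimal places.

dQ_d/dP = −2·2.94·P = -682.08. At P = 116, Q_d = 31779.36.
Ed = (dQ_d/dP)·(P/Q_d) = (-682.08) × (116/31779.36) = -2.4897…

-2.49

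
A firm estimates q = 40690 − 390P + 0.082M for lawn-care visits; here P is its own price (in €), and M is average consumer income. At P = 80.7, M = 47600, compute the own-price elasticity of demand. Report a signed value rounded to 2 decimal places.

-2.40

At the given values, q = 40690 − 390(80.7) + 0.082(47600) = 13120.2.
∂q/∂P = −390.
E = (-390) × (80.7/13120.2) = -2.3988…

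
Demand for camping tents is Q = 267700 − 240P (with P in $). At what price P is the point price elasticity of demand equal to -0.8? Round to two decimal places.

Ed = −240P/(267700 − 240P). Set this equal to -0.8:
240P = 0.8·(267700 − 240P) ⇒ 240P(1 + 0.8) = 0.8·267700
P = 0.8·267700 / (240·1.8) = 495.7407…

495.74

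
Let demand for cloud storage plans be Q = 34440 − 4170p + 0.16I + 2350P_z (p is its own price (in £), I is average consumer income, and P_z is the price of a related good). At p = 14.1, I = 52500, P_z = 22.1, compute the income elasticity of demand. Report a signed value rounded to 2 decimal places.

0.23

At the given values, Q = 34440 − 4170(14.1) + 0.16(52500) + 2350(22.1) = 35978.
∂Q/∂I = 0.16.
E = (0.16) × (52500/35978) = 0.2334…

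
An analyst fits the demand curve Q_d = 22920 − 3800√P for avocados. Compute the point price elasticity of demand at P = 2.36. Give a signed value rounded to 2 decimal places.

dQ_d/dP = −3800/(2√P) = -1236.79. At P = 2.36, Q_d = 17082.3.
Ed = (dQ_d/dP)·(P/Q_d) = (-1236.79) × (2.36/17082.3) = -0.1708…

-0.17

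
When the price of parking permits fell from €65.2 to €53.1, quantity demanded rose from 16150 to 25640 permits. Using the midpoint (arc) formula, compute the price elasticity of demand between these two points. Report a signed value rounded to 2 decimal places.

%ΔQ = (25640 − 16150) / [(16150 + 25640)/2] = 9490/20895 = 0.454175…
%ΔP = (53.1 − 65.2) / [(65.2 + 53.1)/2] = -12.1/59.15 = -0.204564…
Arc Ed = %ΔQ / %ΔP = (9490/20895) / (-12.1/59.15) = -2.2202…

-2.22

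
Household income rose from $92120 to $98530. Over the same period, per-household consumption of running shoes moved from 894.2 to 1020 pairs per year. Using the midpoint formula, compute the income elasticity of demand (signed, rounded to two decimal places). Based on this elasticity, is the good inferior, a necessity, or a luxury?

1.95; luxury

%ΔQ = (1020 − 894.2)/[( 894.2 + 1020)/2] = 125.8/957.1 = 0.131438…
%ΔIncome = (98530 − 92120)/[( 92120 + 98530)/2] = 6410/95325 = 0.067243…
E_income = (125.8/957.1) / (6410/95325) = 1.9546…
E_income > 1 ⇒ normal good, luxury.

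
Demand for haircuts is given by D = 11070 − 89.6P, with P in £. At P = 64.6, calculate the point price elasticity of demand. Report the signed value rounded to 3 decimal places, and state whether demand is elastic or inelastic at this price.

dD/dP = −89.6. At P = 64.6, D = 11070 − 89.6(64.6) = 5281.84.
Ed = (dD/dP)·(P/D) = −89.6 × (64.6/5281.84) = -1.09586…
|Ed| = 1.096 > 1, so demand is elastic.

-1.096; elastic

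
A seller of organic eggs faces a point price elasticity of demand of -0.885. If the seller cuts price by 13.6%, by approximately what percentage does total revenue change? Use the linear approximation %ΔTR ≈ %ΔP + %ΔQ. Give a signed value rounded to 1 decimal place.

-1.6%

%ΔQ ≈ Ed × %ΔP = (-0.885) × (-13.6%) = +12.0360%
%ΔTR ≈ %ΔP + %ΔQ = (-13.6%) + (+12.0360%) = -1.5640%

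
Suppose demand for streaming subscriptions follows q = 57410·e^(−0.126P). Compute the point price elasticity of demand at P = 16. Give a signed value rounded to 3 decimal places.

dq/dP = −0.126·q = -963.431. At P = 16, q = 7646.27.
Ed = (dq/dP)·(P/q) = (-963.431) × (16/7646.27) = -2.016

-2.016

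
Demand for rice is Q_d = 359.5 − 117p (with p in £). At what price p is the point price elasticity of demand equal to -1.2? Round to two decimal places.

Ed = −117p/(359.5 − 117p). Set this equal to -1.2:
117p = 1.2·(359.5 − 117p) ⇒ 117p(1 + 1.2) = 1.2·359.5
p = 1.2·359.5 / (117·2.2) = 1.6759…

1.68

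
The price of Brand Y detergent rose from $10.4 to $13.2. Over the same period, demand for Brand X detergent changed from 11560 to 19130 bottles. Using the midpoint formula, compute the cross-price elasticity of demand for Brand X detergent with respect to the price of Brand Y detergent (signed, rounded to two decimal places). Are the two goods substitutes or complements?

2.08; substitutes

%ΔQ_{Brand X detergent} = (19130 − 11560)/avg = 7570/15345 = 0.493320…
%ΔP_{Brand Y detergent} = (13.2 − 10.4)/avg = 2.8/11.8 = 0.237288…
E_cross = (7570/15345) / (2.8/11.8) = 2.0789…
E_cross > 0 ⇒ the goods are substitutes.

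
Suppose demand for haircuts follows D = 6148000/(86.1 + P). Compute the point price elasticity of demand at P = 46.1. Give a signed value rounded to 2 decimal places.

-0.35

dD/dP = −6148000/(86.1 + P)² = -351.78. At P = 46.1, D = 46505.3.
Ed = (dD/dP)·(P/D) = (-351.78) × (46.1/46505.3) = -0.3487…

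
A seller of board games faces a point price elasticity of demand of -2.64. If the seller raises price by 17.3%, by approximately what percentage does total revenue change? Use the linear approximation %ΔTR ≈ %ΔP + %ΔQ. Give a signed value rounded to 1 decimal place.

-28.4%

%ΔQ ≈ Ed × %ΔP = (-2.64) × (+17.3%) = -45.6720%
%ΔTR ≈ %ΔP + %ΔQ = (+17.3%) + (-45.6720%) = -28.3720%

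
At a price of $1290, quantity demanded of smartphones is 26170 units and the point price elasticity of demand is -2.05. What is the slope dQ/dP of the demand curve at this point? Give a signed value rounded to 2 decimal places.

-41.59

Ed = (dQ/dP)·(P/Q) ⇒ dQ/dP = Ed·Q/P = (-2.05)·26170/1290 = -41.5879…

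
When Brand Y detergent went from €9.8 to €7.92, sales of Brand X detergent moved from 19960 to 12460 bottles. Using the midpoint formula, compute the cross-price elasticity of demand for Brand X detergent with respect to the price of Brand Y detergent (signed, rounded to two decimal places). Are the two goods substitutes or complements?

2.18; substitutes

%ΔQ_{Brand X detergent} = (12460 − 19960)/avg = -7500/16210 = -0.462677…
%ΔP_{Brand Y detergent} = (7.92 − 9.8)/avg = -1.88/8.86 = -0.212189…
E_cross = (-7500/16210) / (-1.88/8.86) = 2.1804…
E_cross > 0 ⇒ the goods are substitutes.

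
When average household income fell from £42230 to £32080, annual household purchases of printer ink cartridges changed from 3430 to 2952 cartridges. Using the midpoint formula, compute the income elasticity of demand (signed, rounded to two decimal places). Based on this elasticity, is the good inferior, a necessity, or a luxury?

%ΔQ = (2952 − 3430)/[( 3430 + 2952)/2] = -478/3191 = -0.149796…
%ΔIncome = (32080 − 42230)/[( 42230 + 32080)/2] = -10150/37155 = -0.273179…
E_income = (-478/3191) / (-10150/37155) = 0.5483…
0 < E_income < 1 ⇒ normal good, necessity.

0.55; necessity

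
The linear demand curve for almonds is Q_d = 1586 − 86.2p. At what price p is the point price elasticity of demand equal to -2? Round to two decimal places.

Ed = −86.2p/(1586 − 86.2p). Set this equal to -2:
86.2p = 2·(1586 − 86.2p) ⇒ 86.2p(1 + 2) = 2·1586
p = 2·1586 / (86.2·3) = 12.2660…

12.27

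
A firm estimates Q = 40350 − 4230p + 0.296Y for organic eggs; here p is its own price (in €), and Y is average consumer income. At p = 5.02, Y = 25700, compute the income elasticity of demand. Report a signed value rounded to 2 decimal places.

At the given values, Q = 40350 − 4230(5.02) + 0.296(25700) = 26722.6.
∂Q/∂Y = 0.296.
E = (0.296) × (25700/26722.6) = 0.2846…

0.28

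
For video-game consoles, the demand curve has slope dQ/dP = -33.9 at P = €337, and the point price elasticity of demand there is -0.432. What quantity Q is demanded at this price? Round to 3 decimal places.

Ed = (dQ/dP)·(P/Q) ⇒ Q = (dQ/dP)·P/Ed = (-33.9)·337/(-0.432) = 26445.13888…

26445.139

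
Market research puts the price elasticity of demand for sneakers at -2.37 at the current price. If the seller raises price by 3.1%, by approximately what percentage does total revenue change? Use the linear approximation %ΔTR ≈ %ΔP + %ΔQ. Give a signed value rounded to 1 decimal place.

%ΔQ ≈ Ed × %ΔP = (-2.37) × (+3.1%) = -7.3470%
%ΔTR ≈ %ΔP + %ΔQ = (+3.1%) + (-7.3470%) = -4.2470%

-4.2%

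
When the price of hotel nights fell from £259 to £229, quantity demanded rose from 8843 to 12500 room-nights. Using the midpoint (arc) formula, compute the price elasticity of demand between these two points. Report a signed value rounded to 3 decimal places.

-2.787

%ΔQ = (12500 − 8843) / [(8843 + 12500)/2] = 3657/10671.5 = 0.342688…
%ΔP = (229 − 259) / [(259 + 229)/2] = -30/244 = -0.122950…
Arc Ed = %ΔQ / %ΔP = (3657/10671.5) / (-30/244) = -2.78719…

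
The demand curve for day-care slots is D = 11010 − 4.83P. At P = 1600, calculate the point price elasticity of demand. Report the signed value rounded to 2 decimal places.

-2.35

dD/dP = −4.83. At P = 1600, D = 11010 − 4.83(1600) = 3282.
Ed = (dD/dP)·(P/D) = −4.83 × (1600/3282) = -2.3546…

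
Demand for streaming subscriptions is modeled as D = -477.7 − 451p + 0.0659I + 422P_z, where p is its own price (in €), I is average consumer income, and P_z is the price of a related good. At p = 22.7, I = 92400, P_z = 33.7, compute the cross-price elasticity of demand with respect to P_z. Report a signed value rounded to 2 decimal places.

1.48

At the given values, D = -477.7 − 451(22.7) + 0.0659(92400) + 422(33.7) = 9595.16.
∂D/∂P_z = 422.
E = (422) × (33.7/9595.16) = 1.4821…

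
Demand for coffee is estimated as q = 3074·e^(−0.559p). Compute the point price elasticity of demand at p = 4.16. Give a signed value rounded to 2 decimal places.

-2.33

dq/dp = −0.559·q = -167.954. At p = 4.16, q = 300.454.
Ed = (dq/dp)·(p/q) = (-167.954) × (4.16/300.454) = -2.3254…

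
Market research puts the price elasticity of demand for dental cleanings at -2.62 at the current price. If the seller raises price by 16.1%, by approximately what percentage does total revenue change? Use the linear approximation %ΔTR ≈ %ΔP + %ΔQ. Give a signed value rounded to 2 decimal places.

-26.08%

%ΔQ ≈ Ed × %ΔP = (-2.62) × (+16.1%) = -42.1820%
%ΔTR ≈ %ΔP + %ΔQ = (+16.1%) + (-42.1820%) = -26.0820%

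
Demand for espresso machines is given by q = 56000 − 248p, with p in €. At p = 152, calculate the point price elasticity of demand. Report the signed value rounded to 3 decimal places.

dq/dp = −248. At p = 152, q = 56000 − 248(152) = 18304.
Ed = (dq/dp)·(p/q) = −248 × (152/18304) = -2.05944…

-2.059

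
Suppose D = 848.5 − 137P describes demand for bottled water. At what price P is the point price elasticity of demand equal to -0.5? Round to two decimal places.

2.06

Ed = −137P/(848.5 − 137P). Set this equal to -0.5:
137P = 0.5·(848.5 − 137P) ⇒ 137P(1 + 0.5) = 0.5·848.5
P = 0.5·848.5 / (137·1.5) = 2.0644…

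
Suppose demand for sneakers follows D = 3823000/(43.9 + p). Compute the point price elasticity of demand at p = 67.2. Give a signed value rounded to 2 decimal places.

dD/dp = −3823000/(43.9 + p)² = -309.725. At p = 67.2, D = 34410.4.
Ed = (dD/dp)·(p/D) = (-309.725) × (67.2/34410.4) = -0.6048…

-0.60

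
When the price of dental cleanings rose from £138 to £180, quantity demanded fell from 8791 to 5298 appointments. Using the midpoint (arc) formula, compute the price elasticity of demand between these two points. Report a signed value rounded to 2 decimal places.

-1.88

%ΔQ = (5298 − 8791) / [(8791 + 5298)/2] = -3493/7044.5 = -0.495847…
%ΔP = (180 − 138) / [(138 + 180)/2] = 42/159 = 0.264150…
Arc Ed = %ΔQ / %ΔP = (-3493/7044.5) / (42/159) = -1.8771…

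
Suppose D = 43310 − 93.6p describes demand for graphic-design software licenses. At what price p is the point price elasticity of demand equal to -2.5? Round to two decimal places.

Ed = −93.6p/(43310 − 93.6p). Set this equal to -2.5:
93.6p = 2.5·(43310 − 93.6p) ⇒ 93.6p(1 + 2.5) = 2.5·43310
p = 2.5·43310 / (93.6·3.5) = 330.5097…

330.51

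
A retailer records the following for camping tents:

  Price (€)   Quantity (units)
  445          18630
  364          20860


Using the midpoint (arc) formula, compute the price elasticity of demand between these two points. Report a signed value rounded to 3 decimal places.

%ΔQ = (20860 − 18630) / [(18630 + 20860)/2] = 2230/19745 = 0.112939…
%ΔP = (364 − 445) / [(445 + 364)/2] = -81/404.5 = -0.200247…
Arc Ed = %ΔQ / %ΔP = (2230/19745) / (-81/404.5) = -0.56400…

-0.564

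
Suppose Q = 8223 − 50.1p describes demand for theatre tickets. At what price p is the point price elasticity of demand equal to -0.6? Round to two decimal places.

61.55

Ed = −50.1p/(8223 − 50.1p). Set this equal to -0.6:
50.1p = 0.6·(8223 − 50.1p) ⇒ 50.1p(1 + 0.6) = 0.6·8223
p = 0.6·8223 / (50.1·1.6) = 61.5494…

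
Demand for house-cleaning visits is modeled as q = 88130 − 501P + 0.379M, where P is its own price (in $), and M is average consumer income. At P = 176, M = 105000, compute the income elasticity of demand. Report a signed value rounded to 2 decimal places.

At the given values, q = 88130 − 501(176) + 0.379(105000) = 39749.
∂q/∂M = 0.379.
E = (0.379) × (105000/39749) = 1.0011…

1.00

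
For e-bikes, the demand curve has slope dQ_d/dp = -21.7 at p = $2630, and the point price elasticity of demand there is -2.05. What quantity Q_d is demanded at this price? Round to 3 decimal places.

27839.512

Ed = (dQ_d/dp)·(p/Q_d) ⇒ Q_d = (dQ_d/dp)·p/Ed = (-21.7)·2630/(-2.05) = 27839.51219…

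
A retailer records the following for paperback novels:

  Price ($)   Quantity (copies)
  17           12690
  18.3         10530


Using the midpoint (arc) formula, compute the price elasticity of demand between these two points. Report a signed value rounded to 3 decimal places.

-2.526

%ΔQ = (10530 − 12690) / [(12690 + 10530)/2] = -2160/11610 = -0.186046…
%ΔP = (18.3 − 17) / [(17 + 18.3)/2] = 1.3/17.65 = 0.073654…
Arc Ed = %ΔQ / %ΔP = (-2160/11610) / (1.3/17.65) = -2.52593…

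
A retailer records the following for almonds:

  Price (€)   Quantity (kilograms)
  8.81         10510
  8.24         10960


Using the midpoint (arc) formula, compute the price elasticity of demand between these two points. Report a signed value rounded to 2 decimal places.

%ΔQ = (10960 − 10510) / [(10510 + 10960)/2] = 450/10735 = 0.041918…
%ΔP = (8.24 − 8.81) / [(8.81 + 8.24)/2] = -0.57/8.525 = -0.066862…
Arc Ed = %ΔQ / %ΔP = (450/10735) / (-0.57/8.525) = -0.6269…

-0.63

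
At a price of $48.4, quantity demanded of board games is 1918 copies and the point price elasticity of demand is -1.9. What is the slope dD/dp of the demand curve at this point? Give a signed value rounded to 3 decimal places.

-75.293

Ed = (dD/dp)·(p/D) ⇒ dD/dp = Ed·D/p = (-1.9)·1918/48.4 = -75.29338…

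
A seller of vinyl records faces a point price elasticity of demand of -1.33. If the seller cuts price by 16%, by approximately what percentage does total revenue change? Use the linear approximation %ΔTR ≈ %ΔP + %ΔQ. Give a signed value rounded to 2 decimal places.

%ΔQ ≈ Ed × %ΔP = (-1.33) × (-16%) = +21.2800%
%ΔTR ≈ %ΔP + %ΔQ = (-16%) + (+21.2800%) = +5.2800%

+5.28%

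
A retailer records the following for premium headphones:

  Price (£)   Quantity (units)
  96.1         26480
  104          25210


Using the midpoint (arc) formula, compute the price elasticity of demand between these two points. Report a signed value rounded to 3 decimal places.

-0.622

%ΔQ = (25210 − 26480) / [(26480 + 25210)/2] = -1270/25845 = -0.049139…
%ΔP = (104 − 96.1) / [(96.1 + 104)/2] = 7.9/100.05 = 0.078960…
Arc Ed = %ΔQ / %ΔP = (-1270/25845) / (7.9/100.05) = -0.62232…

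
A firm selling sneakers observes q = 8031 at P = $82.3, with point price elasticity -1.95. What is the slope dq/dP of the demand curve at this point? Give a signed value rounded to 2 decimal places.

-190.28

Ed = (dq/dP)·(P/q) ⇒ dq/dP = Ed·q/P = (-1.95)·8031/82.3 = -190.2849…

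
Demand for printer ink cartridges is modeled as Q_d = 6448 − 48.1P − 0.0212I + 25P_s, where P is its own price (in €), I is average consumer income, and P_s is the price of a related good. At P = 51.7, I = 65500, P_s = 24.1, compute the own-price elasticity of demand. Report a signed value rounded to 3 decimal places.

-0.783

At the given values, Q_d = 6448 − 48.1(51.7) − 0.0212(65500) + 25(24.1) = 3175.13.
∂Q_d/∂P = −48.1.
E = (-48.1) × (51.7/3175.13) = -0.78320…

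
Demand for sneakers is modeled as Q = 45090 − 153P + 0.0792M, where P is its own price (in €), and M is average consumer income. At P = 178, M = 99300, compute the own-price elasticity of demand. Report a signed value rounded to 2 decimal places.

At the given values, Q = 45090 − 153(178) + 0.0792(99300) = 25720.56.
∂Q/∂P = −153.
E = (-153) × (178/25720.56) = -1.0588…

-1.06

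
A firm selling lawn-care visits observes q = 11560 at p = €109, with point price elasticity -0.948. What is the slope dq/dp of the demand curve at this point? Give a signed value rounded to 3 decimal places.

Ed = (dq/dp)·(p/q) ⇒ dq/dp = Ed·q/p = (-0.948)·11560/109 = -100.54018…

-100.540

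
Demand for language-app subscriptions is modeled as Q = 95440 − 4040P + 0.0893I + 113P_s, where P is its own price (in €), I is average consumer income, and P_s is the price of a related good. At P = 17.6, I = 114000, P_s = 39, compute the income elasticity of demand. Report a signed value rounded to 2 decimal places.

At the given values, Q = 95440 − 4040(17.6) + 0.0893(114000) + 113(39) = 38923.2.
∂Q/∂I = 0.0893.
E = (0.0893) × (114000/38923.2) = 0.2615…

0.26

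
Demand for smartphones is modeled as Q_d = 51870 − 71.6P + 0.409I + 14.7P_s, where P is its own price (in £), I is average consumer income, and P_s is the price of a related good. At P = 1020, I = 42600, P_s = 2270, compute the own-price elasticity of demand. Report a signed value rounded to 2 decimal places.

-2.46

At the given values, Q_d = 51870 − 71.6(1020) + 0.409(42600) + 14.7(2270) = 29630.4.
∂Q_d/∂P = −71.6.
E = (-71.6) × (1020/29630.4) = -2.4647…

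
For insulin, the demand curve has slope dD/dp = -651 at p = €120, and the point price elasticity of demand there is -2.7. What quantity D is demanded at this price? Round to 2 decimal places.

Ed = (dD/dp)·(p/D) ⇒ D = (dD/dp)·p/Ed = (-651)·120/(-2.7) = 28933.3333…

28933.33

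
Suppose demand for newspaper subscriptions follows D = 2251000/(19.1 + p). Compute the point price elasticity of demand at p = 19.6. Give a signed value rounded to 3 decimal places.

dD/dp = −2251000/(19.1 + p)² = -1502.98. At p = 19.6, D = 58165.4.
Ed = (dD/dp)·(p/D) = (-1502.98) × (19.6/58165.4) = -0.50645…

-0.506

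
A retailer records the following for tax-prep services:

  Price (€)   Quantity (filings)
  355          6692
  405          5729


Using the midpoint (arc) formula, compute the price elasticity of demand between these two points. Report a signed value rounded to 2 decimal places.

-1.18

%ΔQ = (5729 − 6692) / [(6692 + 5729)/2] = -963/6210.5 = -0.155059…
%ΔP = (405 − 355) / [(355 + 405)/2] = 50/380 = 0.131578…
Arc Ed = %ΔQ / %ΔP = (-963/6210.5) / (50/380) = -1.1784…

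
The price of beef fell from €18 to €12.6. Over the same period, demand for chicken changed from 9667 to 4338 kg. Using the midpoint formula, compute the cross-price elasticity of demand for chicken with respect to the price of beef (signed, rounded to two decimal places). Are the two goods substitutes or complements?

%ΔQ_{chicken} = (4338 − 9667)/avg = -5329/7002.5 = -0.761013…
%ΔP_{beef} = (12.6 − 18)/avg = -5.4/15.3 = -0.352941…
E_cross = (-5329/7002.5) / (-5.4/15.3) = 2.1562…
E_cross > 0 ⇒ the goods are substitutes.

2.16; substitutes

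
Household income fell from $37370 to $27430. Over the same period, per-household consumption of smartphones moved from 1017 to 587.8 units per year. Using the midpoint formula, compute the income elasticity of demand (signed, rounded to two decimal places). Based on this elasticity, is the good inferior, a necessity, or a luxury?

%ΔQ = (587.8 − 1017)/[( 1017 + 587.8)/2] = -429.2/802.4 = -0.534895…
%ΔIncome = (27430 − 37370)/[( 37370 + 27430)/2] = -9940/32400 = -0.306790…
E_income = (-429.2/802.4) / (-9940/32400) = 1.7435…
E_income > 1 ⇒ normal good, luxury.

1.74; luxury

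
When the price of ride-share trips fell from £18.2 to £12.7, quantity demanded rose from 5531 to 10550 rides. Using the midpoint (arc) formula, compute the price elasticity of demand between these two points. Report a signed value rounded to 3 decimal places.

%ΔQ = (10550 − 5531) / [(5531 + 10550)/2] = 5019/8040.5 = 0.624214…
%ΔP = (12.7 − 18.2) / [(18.2 + 12.7)/2] = -5.5/15.45 = -0.355987…
Arc Ed = %ΔQ / %ΔP = (5019/8040.5) / (-5.5/15.45) = -1.75347…

-1.753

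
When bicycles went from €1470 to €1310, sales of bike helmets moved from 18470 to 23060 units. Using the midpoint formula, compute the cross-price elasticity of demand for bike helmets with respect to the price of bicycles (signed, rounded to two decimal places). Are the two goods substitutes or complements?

-1.92; complements

%ΔQ_{bike helmets} = (23060 − 18470)/avg = 4590/20765 = 0.221045…
%ΔP_{bicycles} = (1310 − 1470)/avg = -160/1390 = -0.115107…
E_cross = (4590/20765) / (-160/1390) = -1.9203…
E_cross < 0 ⇒ the goods are complements.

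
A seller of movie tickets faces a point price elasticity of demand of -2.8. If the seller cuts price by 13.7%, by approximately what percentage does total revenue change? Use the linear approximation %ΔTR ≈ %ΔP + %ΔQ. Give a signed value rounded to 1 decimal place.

%ΔQ ≈ Ed × %ΔP = (-2.8) × (-13.7%) = +38.3600%
%ΔTR ≈ %ΔP + %ΔQ = (-13.7%) + (+38.3600%) = +24.6600%

+24.7%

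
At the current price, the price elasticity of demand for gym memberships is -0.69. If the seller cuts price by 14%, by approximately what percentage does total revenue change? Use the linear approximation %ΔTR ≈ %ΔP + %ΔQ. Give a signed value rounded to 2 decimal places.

-4.34%

%ΔQ ≈ Ed × %ΔP = (-0.69) × (-14%) = +9.6600%
%ΔTR ≈ %ΔP + %ΔQ = (-14%) + (+9.6600%) = -4.3400%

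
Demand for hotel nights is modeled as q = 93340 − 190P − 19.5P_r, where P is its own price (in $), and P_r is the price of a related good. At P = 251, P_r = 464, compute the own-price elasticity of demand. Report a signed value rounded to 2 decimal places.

At the given values, q = 93340 − 190(251) − 19.5(464) = 36602.
∂q/∂P = −190.
E = (-190) × (251/36602) = -1.3029…

-1.30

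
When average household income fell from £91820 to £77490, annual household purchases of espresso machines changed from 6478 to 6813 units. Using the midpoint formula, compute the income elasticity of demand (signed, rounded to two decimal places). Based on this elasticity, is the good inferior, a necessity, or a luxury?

-0.30; inferior

%ΔQ = (6813 − 6478)/[( 6478 + 6813)/2] = 335/6645.5 = 0.050410…
%ΔIncome = (77490 − 91820)/[( 91820 + 77490)/2] = -14330/84655 = -0.169275…
E_income = (335/6645.5) / (-14330/84655) = -0.2977…
E_income < 0 ⇒ inferior good.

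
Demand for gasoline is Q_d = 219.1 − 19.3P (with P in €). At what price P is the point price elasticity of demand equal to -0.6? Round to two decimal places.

Ed = −19.3P/(219.1 − 19.3P). Set this equal to -0.6:
19.3P = 0.6·(219.1 − 19.3P) ⇒ 19.3P(1 + 0.6) = 0.6·219.1
P = 0.6·219.1 / (19.3·1.6) = 4.2571…

4.26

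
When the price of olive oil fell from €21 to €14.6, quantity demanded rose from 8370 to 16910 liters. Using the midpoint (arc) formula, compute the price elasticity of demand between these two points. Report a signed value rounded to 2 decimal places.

-1.88

%ΔQ = (16910 − 8370) / [(8370 + 16910)/2] = 8540/12640 = 0.675632…
%ΔP = (14.6 − 21) / [(21 + 14.6)/2] = -6.4/17.8 = -0.359550…
Arc Ed = %ΔQ / %ΔP = (8540/12640) / (-6.4/17.8) = -1.8791…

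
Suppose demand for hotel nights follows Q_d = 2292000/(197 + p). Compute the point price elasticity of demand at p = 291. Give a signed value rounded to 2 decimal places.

-0.60

dQ_d/dp = −2292000/(197 + p)² = -9.62443. At p = 291, Q_d = 4696.72.
Ed = (dQ_d/dp)·(p/Q_d) = (-9.62443) × (291/4696.72) = -0.5963…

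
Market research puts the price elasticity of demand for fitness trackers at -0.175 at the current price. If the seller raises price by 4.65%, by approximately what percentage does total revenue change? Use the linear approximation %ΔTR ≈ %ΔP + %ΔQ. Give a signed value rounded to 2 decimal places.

%ΔQ ≈ Ed × %ΔP = (-0.175) × (+4.65%) = -0.8138%
%ΔTR ≈ %ΔP + %ΔQ = (+4.65%) + (-0.8138%) = +3.8363%

+3.84%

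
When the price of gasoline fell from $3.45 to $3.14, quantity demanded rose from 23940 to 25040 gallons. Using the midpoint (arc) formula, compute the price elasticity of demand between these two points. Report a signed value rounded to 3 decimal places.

-0.477

%ΔQ = (25040 − 23940) / [(23940 + 25040)/2] = 1100/24490 = 0.044916…
%ΔP = (3.14 − 3.45) / [(3.45 + 3.14)/2] = -0.31/3.295 = -0.094081…
Arc Ed = %ΔQ / %ΔP = (1100/24490) / (-0.31/3.295) = -0.47741…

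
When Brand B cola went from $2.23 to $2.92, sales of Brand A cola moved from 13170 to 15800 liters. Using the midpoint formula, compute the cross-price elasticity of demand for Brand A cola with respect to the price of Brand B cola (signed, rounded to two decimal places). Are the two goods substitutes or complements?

%ΔQ_{Brand A cola} = (15800 − 13170)/avg = 2630/14485 = 0.181567…
%ΔP_{Brand B cola} = (2.92 − 2.23)/avg = 0.69/2.575 = 0.267961…
E_cross = (2630/14485) / (0.69/2.575) = 0.6775…
E_cross > 0 ⇒ the goods are substitutes.

0.68; substitutes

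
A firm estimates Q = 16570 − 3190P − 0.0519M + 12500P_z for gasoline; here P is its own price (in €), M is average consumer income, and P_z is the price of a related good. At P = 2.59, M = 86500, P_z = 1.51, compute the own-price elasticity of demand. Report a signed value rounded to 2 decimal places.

-0.36

At the given values, Q = 16570 − 3190(2.59) − 0.0519(86500) + 12500(1.51) = 22693.55.
∂Q/∂P = −3190.
E = (-3190) × (2.59/22693.55) = -0.3640…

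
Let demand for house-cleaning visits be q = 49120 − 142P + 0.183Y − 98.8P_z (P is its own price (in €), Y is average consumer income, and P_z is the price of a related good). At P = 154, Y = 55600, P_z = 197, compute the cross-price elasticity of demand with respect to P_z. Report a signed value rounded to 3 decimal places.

-1.084

At the given values, q = 49120 − 142(154) + 0.183(55600) − 98.8(197) = 17963.2.
∂q/∂P_z = -98.8.
E = (-98.8) × (197/17963.2) = -1.08352…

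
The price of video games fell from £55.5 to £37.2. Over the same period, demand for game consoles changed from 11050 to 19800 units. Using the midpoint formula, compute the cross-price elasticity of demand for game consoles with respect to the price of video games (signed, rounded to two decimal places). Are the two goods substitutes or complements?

%ΔQ_{game consoles} = (19800 − 11050)/avg = 8750/15425 = 0.567260…
%ΔP_{video games} = (37.2 − 55.5)/avg = -18.3/46.35 = -0.394822…
E_cross = (8750/15425) / (-18.3/46.35) = -1.4367…
E_cross < 0 ⇒ the goods are complements.

-1.44; complements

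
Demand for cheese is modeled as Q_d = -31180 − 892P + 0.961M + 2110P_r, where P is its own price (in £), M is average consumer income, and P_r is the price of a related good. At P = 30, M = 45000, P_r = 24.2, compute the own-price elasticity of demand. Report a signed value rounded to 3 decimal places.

At the given values, Q_d = -31180 − 892(30) + 0.961(45000) + 2110(24.2) = 36367.
∂Q_d/∂P = −892.
E = (-892) × (30/36367) = -0.73583…

-0.736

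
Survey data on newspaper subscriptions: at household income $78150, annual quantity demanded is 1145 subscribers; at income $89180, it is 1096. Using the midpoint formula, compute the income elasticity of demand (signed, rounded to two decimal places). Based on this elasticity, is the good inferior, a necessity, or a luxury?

%ΔQ = (1096 − 1145)/[( 1145 + 1096)/2] = -49/1120.5 = -0.043730…
%ΔIncome = (89180 − 78150)/[( 78150 + 89180)/2] = 11030/83665 = 0.131835…
E_income = (-49/1120.5) / (11030/83665) = -0.3317…
E_income < 0 ⇒ inferior good.

-0.33; inferior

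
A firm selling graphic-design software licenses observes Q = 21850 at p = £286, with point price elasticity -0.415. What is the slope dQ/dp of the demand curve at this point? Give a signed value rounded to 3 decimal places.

-31.705

Ed = (dQ/dp)·(p/Q) ⇒ dQ/dp = Ed·Q/p = (-0.415)·21850/286 = -31.70541…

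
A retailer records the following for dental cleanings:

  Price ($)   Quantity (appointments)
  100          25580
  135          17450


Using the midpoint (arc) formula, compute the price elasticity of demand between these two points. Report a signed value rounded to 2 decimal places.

%ΔQ = (17450 − 25580) / [(25580 + 17450)/2] = -8130/21515 = -0.377875…
%ΔP = (135 − 100) / [(100 + 135)/2] = 35/117.5 = 0.297872…
Arc Ed = %ΔQ / %ΔP = (-8130/21515) / (35/117.5) = -1.2685…

-1.27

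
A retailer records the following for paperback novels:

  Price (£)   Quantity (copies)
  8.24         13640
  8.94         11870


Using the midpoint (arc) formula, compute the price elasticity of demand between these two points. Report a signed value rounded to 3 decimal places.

-1.703

%ΔQ = (11870 − 13640) / [(13640 + 11870)/2] = -1770/12755 = -0.138769…
%ΔP = (8.94 − 8.24) / [(8.24 + 8.94)/2] = 0.7/8.59 = 0.081490…
Arc Ed = %ΔQ / %ΔP = (-1770/12755) / (0.7/8.59) = -1.70289…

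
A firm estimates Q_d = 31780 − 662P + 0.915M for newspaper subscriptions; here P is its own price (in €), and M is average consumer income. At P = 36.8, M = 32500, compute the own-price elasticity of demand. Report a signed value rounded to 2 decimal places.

At the given values, Q_d = 31780 − 662(36.8) + 0.915(32500) = 37155.9.
∂Q_d/∂P = −662.
E = (-662) × (36.8/37155.9) = -0.6556…

-0.66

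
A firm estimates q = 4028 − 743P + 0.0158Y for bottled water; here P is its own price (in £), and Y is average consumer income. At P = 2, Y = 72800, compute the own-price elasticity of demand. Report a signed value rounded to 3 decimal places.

At the given values, q = 4028 − 743(2) + 0.0158(72800) = 3692.24.
∂q/∂P = −743.
E = (-743) × (2/3692.24) = -0.40246…

-0.402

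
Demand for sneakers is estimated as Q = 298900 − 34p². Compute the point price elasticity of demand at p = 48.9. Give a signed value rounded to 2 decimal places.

-0.75

dQ/dp = −2·34·p = -3325.2. At p = 48.9, Q = 217598.86.
Ed = (dQ/dp)·(p/Q) = (-3325.2) × (48.9/217598.86) = -0.7472…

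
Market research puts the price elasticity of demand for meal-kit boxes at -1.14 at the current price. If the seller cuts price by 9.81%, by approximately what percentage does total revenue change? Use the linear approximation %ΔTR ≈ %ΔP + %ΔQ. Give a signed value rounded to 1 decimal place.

%ΔQ ≈ Ed × %ΔP = (-1.14) × (-9.81%) = +11.1834%
%ΔTR ≈ %ΔP + %ΔQ = (-9.81%) + (+11.1834%) = +1.3734%

+1.4%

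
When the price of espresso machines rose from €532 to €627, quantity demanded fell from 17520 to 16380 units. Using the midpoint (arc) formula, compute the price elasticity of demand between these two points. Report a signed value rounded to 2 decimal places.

-0.41

%ΔQ = (16380 − 17520) / [(17520 + 16380)/2] = -1140/16950 = -0.067256…
%ΔP = (627 − 532) / [(532 + 627)/2] = 95/579.5 = 0.163934…
Arc Ed = %ΔQ / %ΔP = (-1140/16950) / (95/579.5) = -0.4102…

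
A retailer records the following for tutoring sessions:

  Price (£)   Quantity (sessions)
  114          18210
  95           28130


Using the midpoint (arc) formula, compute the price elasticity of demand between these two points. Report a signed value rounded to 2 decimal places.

%ΔQ = (28130 − 18210) / [(18210 + 28130)/2] = 9920/23170 = 0.428139…
%ΔP = (95 − 114) / [(114 + 95)/2] = -19/104.5 = -0.181818…
Arc Ed = %ΔQ / %ΔP = (9920/23170) / (-19/104.5) = -2.3547…

-2.35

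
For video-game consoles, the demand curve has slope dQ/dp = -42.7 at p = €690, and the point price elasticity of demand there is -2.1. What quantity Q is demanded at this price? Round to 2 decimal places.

Ed = (dQ/dp)·(p/Q) ⇒ Q = (dQ/dp)·p/Ed = (-42.7)·690/(-2.1) = 14030

14030.00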